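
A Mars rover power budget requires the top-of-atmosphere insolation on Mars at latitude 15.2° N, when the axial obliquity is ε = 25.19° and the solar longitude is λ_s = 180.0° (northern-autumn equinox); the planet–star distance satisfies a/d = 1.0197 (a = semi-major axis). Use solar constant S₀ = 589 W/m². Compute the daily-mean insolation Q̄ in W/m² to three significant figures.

Q̄ ≈ 188 W/m²

Solar declination: sin δ = sin ε · sin λ_s = sin 25.19° × sin 180.0° = 0.00000, so δ = +0.000°.
cos H₀ = −tan(+15.2°) tan(+0.000°) = -0.0000, H₀ = 1.5708 rad.
Bracket: H₀ sin φ sin δ + cos φ cos δ sin H₀ = 1.5708×0.26219×0.00000 + 0.96502×1.00000×1.00000 = 0.000000 + 0.965020 = 0.965020.
Inverse-square distance factor (a/d)² = 1.0197² = 1.039788.
Q̄ = (S₀/π) × 1.039788 × [bracket] = (589/π) × 1.039788 × 0.965020 = 188.1 W/m².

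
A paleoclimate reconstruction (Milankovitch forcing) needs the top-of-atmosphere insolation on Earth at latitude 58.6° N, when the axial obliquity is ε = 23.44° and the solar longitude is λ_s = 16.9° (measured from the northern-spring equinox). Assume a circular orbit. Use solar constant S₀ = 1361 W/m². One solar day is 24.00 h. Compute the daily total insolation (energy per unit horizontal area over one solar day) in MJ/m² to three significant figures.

Solar declination: sin δ = sin ε · sin λ_s = sin 23.44° × sin 16.9° = 0.11564, so δ = +6.640°.
cos H₀ = −tan(+58.6°) tan(+6.640°) = -0.1907, H₀ = 1.7627 rad.
Bracket: H₀ sin φ sin δ + cos φ cos δ sin H₀ = 1.7627×0.85355×0.11564 + 0.52101×0.99329×0.98164 = 0.173986 + 0.508012 = 0.681998.
Q̄ = (S₀/π) × [bracket] = (1361/π) × 0.681998 = 295.46 W/m².
Daily total = Q̄ × 24.00 h × 3600 s/h = 295.46 × 24.00 × 3600 / 10⁶ = 25.53 MJ/m².

25.5 MJ/m²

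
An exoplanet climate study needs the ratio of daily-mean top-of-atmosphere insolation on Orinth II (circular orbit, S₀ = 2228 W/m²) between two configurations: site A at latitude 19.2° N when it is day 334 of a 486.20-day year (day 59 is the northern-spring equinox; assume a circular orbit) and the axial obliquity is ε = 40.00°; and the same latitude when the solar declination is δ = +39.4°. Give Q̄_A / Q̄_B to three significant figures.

Q̄_A / Q̄_B ≈ 0.720

— Configuration A (φ=+19.2°):
Solar longitude: λ_s = 360° × (334 − 59)/486.20 = 203.620°.
sin δ = sin 40.00° × sin 203.620° = -0.25754, so δ = -14.924°.
cos H₀ = −tan(+19.2°) tan(-14.924°) = 0.0928, H₀ = 1.4778 rad.
Bracket: H₀ sin φ sin δ + cos φ cos δ sin H₀ = 1.4778×0.32887×-0.25754 + 0.94438×0.96627×0.99568 = -0.125165 + 0.908584 = 0.783419.
Q̄ = (S₀/π) × [bracket] = (2228/π) × 0.783419 = 555.60 W/m².
— Configuration B (φ=+19.2°):
cos H₀ = −tan(+19.2°) tan(+39.400°) = -0.2860, H₀ = 1.8609 rad.
Bracket: H₀ sin φ sin δ + cos φ cos δ sin H₀ = 1.8609×0.32887×0.63473 + 0.94438×0.77273×0.95822 = 0.388451 + 0.699262 = 1.087713.
Q̄ = (S₀/π) × [bracket] = (2228/π) × 1.087713 = 771.40 W/m².
Ratio Q̄_A / Q̄_B = 555.60 / 771.40 = 0.7202.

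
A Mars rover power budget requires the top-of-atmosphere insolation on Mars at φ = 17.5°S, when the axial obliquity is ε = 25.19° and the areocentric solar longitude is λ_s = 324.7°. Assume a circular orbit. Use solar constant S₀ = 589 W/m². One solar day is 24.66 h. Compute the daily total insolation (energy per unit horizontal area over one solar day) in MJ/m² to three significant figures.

sin δ = sin 25.19° × sin 324.7° = -0.24595, so δ = -14.238°.
cos H₀ = −tan(-17.5°) tan(-14.238°) = -0.0800, H₀ = 1.6509 rad.
Bracket: H₀ sin φ sin δ + cos φ cos δ sin H₀ = 1.6509×-0.30071×-0.24595 + 0.95372×0.96928×0.99679 = 0.122100 + 0.921454 = 1.043554.
Q̄ = (S₀/π) × [bracket] = (589/π) × 1.043554 = 195.65 W/m².
Daily total = Q̄ × 24.66 h × 3600 s/h = 195.65 × 24.66 × 3600 / 10⁶ = 17.37 MJ/m².

17.4 MJ/m²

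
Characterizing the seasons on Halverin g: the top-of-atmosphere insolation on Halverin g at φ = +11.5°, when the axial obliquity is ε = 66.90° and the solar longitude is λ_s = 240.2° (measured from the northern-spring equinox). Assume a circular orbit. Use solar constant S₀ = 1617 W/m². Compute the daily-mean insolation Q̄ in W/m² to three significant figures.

Solar declination: sin δ = sin ε · sin λ_s = sin 66.90° × sin 240.2° = -0.79819, so δ = -52.958°.
cos H₀ = −tan(+11.5°) tan(-52.958°) = 0.2696, H₀ = 1.2978 rad.
Bracket: H₀ sin φ sin δ + cos φ cos δ sin H₀ = 1.2978×0.19937×-0.79819 + 0.97992×0.60241×0.96298 = -0.206526 + 0.568460 = 0.361934.
Q̄ = (S₀/π) × [bracket] = (1617/π) × 0.361934 = 186.3 W/m².

Q̄ ≈ 186 W/m²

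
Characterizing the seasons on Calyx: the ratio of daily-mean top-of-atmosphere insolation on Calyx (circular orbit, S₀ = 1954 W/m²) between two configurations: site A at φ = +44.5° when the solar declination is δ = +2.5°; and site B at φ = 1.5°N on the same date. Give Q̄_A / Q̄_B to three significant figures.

— Configuration A (φ=+44.5°):
cos H₀ = −tan(+44.5°) tan(+2.500°) = -0.0429, H₀ = 1.6137 rad.
Bracket: H₀ sin φ sin δ + cos φ cos δ sin H₀ = 1.6137×0.70091×0.04362 + 0.71325×0.99905×0.99908 = 0.049337 + 0.711917 = 0.761254.
Q̄ = (S₀/π) × [bracket] = (1954/π) × 0.761254 = 473.48 W/m².
— Configuration B (φ=+1.5°):
cos H₀ = −tan(+1.5°) tan(+2.500°) = -0.0011, H₀ = 1.5719 rad.
Bracket: H₀ sin φ sin δ + cos φ cos δ sin H₀ = 1.5719×0.02618×0.04362 + 0.99966×0.99905×1.00000 = 0.001795 + 0.998710 = 1.000505.
Q̄ = (S₀/π) × [bracket] = (1954/π) × 1.000505 = 622.29 W/m².
Ratio Q̄_A / Q̄_B = 473.48 / 622.29 = 0.7609.

Q̄_A / Q̄_B ≈ 0.761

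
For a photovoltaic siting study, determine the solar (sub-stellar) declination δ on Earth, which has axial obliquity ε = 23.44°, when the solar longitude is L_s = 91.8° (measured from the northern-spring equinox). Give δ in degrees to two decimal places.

δ = +23.43°

sin δ = sin ε · sin L_s = sin 23.44° × sin 91.8° = 0.397592.
δ = arcsin(0.397592) = +23.43°.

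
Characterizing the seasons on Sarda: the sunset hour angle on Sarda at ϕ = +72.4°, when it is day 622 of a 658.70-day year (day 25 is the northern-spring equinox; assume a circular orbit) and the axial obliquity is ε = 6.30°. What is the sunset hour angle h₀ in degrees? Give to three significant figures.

Solar longitude: L_s = 360° × (622 − 25)/658.70 = 326.279°.
sin δ = sin 6.30° × sin 326.279° = -0.06092, so δ = -3.493°.
cos h₀ = −tan ϕ · tan δ = −tan(+72.4°) × tan(-3.493°) = 0.1924, so h₀ = 1.3772 rad = 78.91°.

h₀ = 78.9°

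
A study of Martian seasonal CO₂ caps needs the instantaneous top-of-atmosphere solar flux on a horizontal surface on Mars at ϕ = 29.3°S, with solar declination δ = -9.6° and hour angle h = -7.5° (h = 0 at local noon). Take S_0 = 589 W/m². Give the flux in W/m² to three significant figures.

cos θ_z = sin ϕ sin δ + cos ϕ cos δ cos h = 0.081614 + 0.852501 = 0.934115.
Flux = S_0 · cos θ_z = 589 × 0.934115 = 550.2 W/m².

550 W/m²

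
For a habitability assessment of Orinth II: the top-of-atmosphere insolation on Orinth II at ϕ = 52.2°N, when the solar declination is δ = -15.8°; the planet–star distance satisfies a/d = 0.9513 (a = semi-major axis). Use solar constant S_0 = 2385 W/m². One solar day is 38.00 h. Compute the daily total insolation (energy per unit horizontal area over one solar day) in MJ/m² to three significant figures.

27.4 MJ/m²

cos h₀ = −tan(+52.2°) tan(-15.800°) = 0.3648, h₀ = 1.1974 rad.
Bracket: h₀ sin ϕ sin δ + cos ϕ cos δ sin h₀ = 1.1974×0.79016×-0.27228 + 0.61291×0.96222×0.93108 = -0.257614 + 0.549108 = 0.291494.
Inverse-square distance factor (a/d)² = 0.9513² = 0.904972.
Q̄ = (S_0/π) × 0.904972 × [bracket] = (2385/π) × 0.904972 × 0.291494 = 200.26 W/m².
Daily total = Q̄ × 38.00 h × 3600 s/h = 200.26 × 38.00 × 3600 / 10⁶ = 27.40 MJ/m².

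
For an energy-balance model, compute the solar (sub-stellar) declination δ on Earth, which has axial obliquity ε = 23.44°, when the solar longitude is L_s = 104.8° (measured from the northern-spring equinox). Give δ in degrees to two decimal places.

sin δ = sin ε · sin L_s = sin 23.44° × sin 104.8° = 0.384591.
δ = arcsin(0.384591) = +22.62°.

δ = +22.62°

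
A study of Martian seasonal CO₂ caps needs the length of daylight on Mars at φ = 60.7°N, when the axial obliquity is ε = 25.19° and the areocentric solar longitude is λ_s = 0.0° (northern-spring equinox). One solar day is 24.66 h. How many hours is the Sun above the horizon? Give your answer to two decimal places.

12.33 h

sin δ = sin 25.19° × sin 0.0° = 0.00000, so δ = +0.000°.
cos H₀ = −tan φ · tan δ = −tan(+60.7°) × tan(+0.000°) = -0.0000, so H₀ = 1.5708 rad = 90.00°.
Daylight = 2H₀/(2π) × 24.66 h = (1.5708/π) × 24.66 = 12.33 h.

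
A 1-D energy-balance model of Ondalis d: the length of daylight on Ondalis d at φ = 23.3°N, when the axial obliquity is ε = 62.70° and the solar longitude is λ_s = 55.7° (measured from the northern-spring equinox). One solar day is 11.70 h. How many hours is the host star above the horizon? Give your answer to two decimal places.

7.65 h

Solar declination: sin δ = sin ε · sin λ_s = sin 62.70° × sin 55.7° = 0.73409, so δ = +47.230°.
cos H₀ = −tan φ · tan δ = −tan(+23.3°) × tan(+47.230°) = -0.4656, so H₀ = 2.0551 rad = 117.75°.
Daylight = 2H₀/(2π) × 11.70 h = (2.0551/π) × 11.70 = 7.65 h.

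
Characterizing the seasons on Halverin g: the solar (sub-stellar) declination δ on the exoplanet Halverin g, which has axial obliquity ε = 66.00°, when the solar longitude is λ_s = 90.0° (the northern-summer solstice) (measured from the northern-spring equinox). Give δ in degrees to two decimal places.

δ = +66.00°

sin δ = sin ε · sin λ_s = sin 66.00° × sin 90.0° = 0.913545.
δ = arcsin(0.913545) = +66.00°.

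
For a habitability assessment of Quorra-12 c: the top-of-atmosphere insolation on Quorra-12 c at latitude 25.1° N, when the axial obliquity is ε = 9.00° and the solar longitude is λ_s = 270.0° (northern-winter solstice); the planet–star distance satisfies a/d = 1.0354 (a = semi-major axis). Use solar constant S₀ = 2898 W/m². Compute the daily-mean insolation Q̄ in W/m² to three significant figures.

Q̄ ≈ 784 W/m²

Solar declination: sin δ = sin ε · sin λ_s = sin 9.00° × sin 270.0° = -0.15643, so δ = -9.000°.
cos H₀ = −tan(+25.1°) tan(-9.000°) = 0.0742, H₀ = 1.4965 rad.
Bracket: H₀ sin φ sin δ + cos φ cos δ sin H₀ = 1.4965×0.42420×-0.15643 + 0.90557×0.98769×0.99724 = -0.099304 + 0.891954 = 0.792650.
Inverse-square distance factor (a/d)² = 1.0354² = 1.072053.
Q̄ = (S₀/π) × 1.072053 × [bracket] = (2898/π) × 1.072053 × 0.792650 = 783.9 W/m².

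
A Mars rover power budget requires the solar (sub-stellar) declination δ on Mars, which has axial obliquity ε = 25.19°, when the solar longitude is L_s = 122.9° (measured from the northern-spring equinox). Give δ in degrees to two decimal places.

sin δ = sin ε · sin L_s = sin 25.19° × sin 122.9° = 0.357360.
δ = arcsin(0.357360) = +20.94°.

δ = +20.94°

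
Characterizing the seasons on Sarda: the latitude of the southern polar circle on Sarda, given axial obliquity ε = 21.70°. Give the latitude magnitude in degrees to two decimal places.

68.30°

The polar circle is the lowest latitude that experiences at least one full rotation of continuous darkness at the northern-summer solstice; it lies at |φ| = 90° − ε = 90° − 21.70° = 68.30°.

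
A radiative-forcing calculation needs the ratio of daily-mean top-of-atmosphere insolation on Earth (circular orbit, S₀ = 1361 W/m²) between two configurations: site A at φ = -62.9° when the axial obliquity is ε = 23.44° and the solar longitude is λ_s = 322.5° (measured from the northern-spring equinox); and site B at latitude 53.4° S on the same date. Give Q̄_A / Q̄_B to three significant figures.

Q̄_A / Q̄_B ≈ 0.910

— Configuration A (φ=-62.9°):
Solar declination: sin δ = sin ε · sin λ_s = sin 23.44° × sin 322.5° = -0.24216, so δ = -14.014°.
cos H₀ = −tan(-62.9°) tan(-14.014°) = -0.4877, H₀ = 2.0803 rad.
Bracket: H₀ sin φ sin δ + cos φ cos δ sin H₀ = 2.0803×-0.89021×-0.24216 + 0.45554×0.97024×0.87299 = 0.448457 + 0.385847 = 0.834304.
Q̄ = (S₀/π) × [bracket] = (1361/π) × 0.834304 = 361.44 W/m².
— Configuration B (φ=-53.4°):
cos H₀ = −tan(-53.4°) tan(-14.014°) = -0.3361, H₀ = 1.9135 rad.
Bracket: H₀ sin φ sin δ + cos φ cos δ sin H₀ = 1.9135×-0.80282×-0.24216 + 0.59622×0.97024×0.94184 = 0.372005 + 0.544832 = 0.916837.
Q̄ = (S₀/π) × [bracket] = (1361/π) × 0.916837 = 397.19 W/m².
Ratio Q̄_A / Q̄_B = 361.44 / 397.19 = 0.9100.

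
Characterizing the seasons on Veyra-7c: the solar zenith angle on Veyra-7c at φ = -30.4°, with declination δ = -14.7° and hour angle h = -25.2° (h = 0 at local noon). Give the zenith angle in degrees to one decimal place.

cos θ_z = sin φ sin δ + cos φ cos δ cos h = 0.128410 + 0.754881 = 0.883291.
θ_z = arccos(0.883291) = 28.0°.

θ_z = 28.0°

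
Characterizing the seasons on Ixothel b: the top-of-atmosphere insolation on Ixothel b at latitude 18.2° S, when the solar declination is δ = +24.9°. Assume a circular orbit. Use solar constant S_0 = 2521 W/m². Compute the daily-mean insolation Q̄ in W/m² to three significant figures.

Q̄ ≈ 534 W/m²

cos h₀ = −tan(-18.2°) tan(+24.900°) = 0.1526, h₀ = 1.4176 rad.
Bracket: h₀ sin ϕ sin δ + cos ϕ cos δ sin h₀ = 1.4176×-0.31233×0.42104 + 0.94997×0.90704×0.98829 = -0.186419 + 0.851571 = 0.665152.
Q̄ = (S_0/π) × [bracket] = (2521/π) × 0.665152 = 533.8 W/m².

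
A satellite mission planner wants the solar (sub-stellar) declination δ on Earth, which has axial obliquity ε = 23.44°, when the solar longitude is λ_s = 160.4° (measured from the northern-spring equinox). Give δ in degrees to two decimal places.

δ = +7.67°

sin δ = sin ε · sin λ_s = sin 23.44° × sin 160.4° = 0.133439.
δ = arcsin(0.133439) = +7.67°.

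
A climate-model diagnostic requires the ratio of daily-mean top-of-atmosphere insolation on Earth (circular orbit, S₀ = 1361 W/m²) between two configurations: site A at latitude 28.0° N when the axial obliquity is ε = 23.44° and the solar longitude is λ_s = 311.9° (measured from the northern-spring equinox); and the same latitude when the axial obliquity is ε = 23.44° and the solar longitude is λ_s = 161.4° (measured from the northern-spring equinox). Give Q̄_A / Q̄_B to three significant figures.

— Configuration A (φ=+28.0°):
Solar declination: sin δ = sin ε · sin λ_s = sin 23.44° × sin 311.9° = -0.29608, so δ = -17.222°.
cos H₀ = −tan(+28.0°) tan(-17.222°) = 0.1648, H₀ = 1.4052 rad.
Bracket: H₀ sin φ sin δ + cos φ cos δ sin H₀ = 1.4052×0.46947×-0.29608 + 0.88295×0.95516×0.98632 = -0.195324 + 0.831821 = 0.636497.
Q̄ = (S₀/π) × [bracket] = (1361/π) × 0.636497 = 275.74 W/m².
— Configuration B (φ=+28.0°):
Solar declination: sin δ = sin ε · sin λ_s = sin 23.44° × sin 161.4° = 0.12688, so δ = +7.289°.
cos H₀ = −tan(+28.0°) tan(+7.289°) = -0.0680, H₀ = 1.6389 rad.
Bracket: H₀ sin φ sin δ + cos φ cos δ sin H₀ = 1.6389×0.46947×0.12688 + 0.88295×0.99192×0.99768 = 0.097623 + 0.873784 = 0.971407.
Q̄ = (S₀/π) × [bracket] = (1361/π) × 0.971407 = 420.83 W/m².
Ratio Q̄_A / Q̄_B = 275.74 / 420.83 = 0.6552.

Q̄_A / Q̄_B ≈ 0.655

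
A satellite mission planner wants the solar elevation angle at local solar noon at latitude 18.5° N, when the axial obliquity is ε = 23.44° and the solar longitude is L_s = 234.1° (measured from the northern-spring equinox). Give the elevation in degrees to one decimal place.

52.7°

Solar declination: sin δ = sin ε · sin L_s = sin 23.44° × sin 234.1° = -0.32223, so δ = -18.798°.
At local noon the hour angle is zero, so the zenith angle equals |ϕ − δ| = |+18.5° − (-18.798°)| = 37.298°.
Elevation = 90° − 37.298° = 52.7°.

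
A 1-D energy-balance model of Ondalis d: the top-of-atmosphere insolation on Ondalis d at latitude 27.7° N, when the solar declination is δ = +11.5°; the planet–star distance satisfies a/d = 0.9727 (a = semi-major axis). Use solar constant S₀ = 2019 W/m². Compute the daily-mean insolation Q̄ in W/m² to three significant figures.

Q̄ ≈ 619 W/m²

cos H₀ = −tan(+27.7°) tan(+11.500°) = -0.1068, H₀ = 1.6778 rad.
Bracket: H₀ sin φ sin δ + cos φ cos δ sin H₀ = 1.6778×0.46484×0.19937 + 0.88539×0.97992×0.99428 = 0.155490 + 0.862649 = 1.018139.
Inverse-square distance factor (a/d)² = 0.9727² = 0.946145.
Q̄ = (S₀/π) × 0.946145 × [bracket] = (2019/π) × 0.946145 × 1.018139 = 619.1 W/m².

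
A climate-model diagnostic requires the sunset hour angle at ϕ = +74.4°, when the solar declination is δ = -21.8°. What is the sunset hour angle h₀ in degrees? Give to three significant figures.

h₀ = 0.00°

cos h₀ = −tan ϕ · tan δ = 1.4325 ≥ 1, so the Sun never rises (polar night) and h₀ = 0.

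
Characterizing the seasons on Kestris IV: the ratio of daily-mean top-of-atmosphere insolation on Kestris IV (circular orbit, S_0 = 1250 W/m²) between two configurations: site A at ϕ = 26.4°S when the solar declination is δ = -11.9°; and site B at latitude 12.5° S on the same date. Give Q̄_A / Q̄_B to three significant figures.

— Configuration A (ϕ=-26.4°):
cos h₀ = −tan(-26.4°) tan(-11.900°) = -0.1046, h₀ = 1.6756 rad.
Bracket: h₀ sin ϕ sin δ + cos ϕ cos δ sin h₀ = 1.6756×-0.44464×-0.20620 + 0.89571×0.97851×0.99451 = 0.153627 + 0.871649 = 1.025276.
Q̄ = (S_0/π) × [bracket] = (1250/π) × 1.025276 = 407.94 W/m².
— Configuration B (ϕ=-12.5°):
cos h₀ = −tan(-12.5°) tan(-11.900°) = -0.0467, h₀ = 1.6175 rad.
Bracket: h₀ sin ϕ sin δ + cos ϕ cos δ sin h₀ = 1.6175×-0.21644×-0.20620 + 0.97630×0.97851×0.99891 = 0.072189 + 0.954278 = 1.026467.
Q̄ = (S_0/π) × [bracket] = (1250/π) × 1.026467 = 408.42 W/m².
Ratio Q̄_A / Q̄_B = 407.94 / 408.42 = 0.9988.

Q̄_A / Q̄_B ≈ 0.999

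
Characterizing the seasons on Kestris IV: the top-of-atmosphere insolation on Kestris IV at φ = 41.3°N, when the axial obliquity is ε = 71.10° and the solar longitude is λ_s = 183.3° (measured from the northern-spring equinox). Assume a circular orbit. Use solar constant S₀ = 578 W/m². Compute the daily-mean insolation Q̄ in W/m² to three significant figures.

Solar declination: sin δ = sin ε · sin λ_s = sin 71.10° × sin 183.3° = -0.05446, so δ = -3.122°.
cos H₀ = −tan(+41.3°) tan(-3.122°) = 0.0479, H₀ = 1.5229 rad.
Bracket: H₀ sin φ sin δ + cos φ cos δ sin H₀ = 1.5229×0.66000×-0.05446 + 0.75126×0.99852×0.99885 = -0.054739 + 0.749285 = 0.694546.
Q̄ = (S₀/π) × [bracket] = (578/π) × 0.694546 = 127.8 W/m².

Q̄ ≈ 128 W/m²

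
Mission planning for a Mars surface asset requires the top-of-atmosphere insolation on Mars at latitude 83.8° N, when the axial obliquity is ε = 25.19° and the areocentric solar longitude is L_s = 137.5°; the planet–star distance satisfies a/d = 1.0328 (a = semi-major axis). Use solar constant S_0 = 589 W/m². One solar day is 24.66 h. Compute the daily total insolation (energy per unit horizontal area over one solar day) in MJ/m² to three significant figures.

sin δ = sin 25.19° × sin 137.5° = 0.28755, so δ = +16.711°.
cos h₀ = −tan(+83.8°) tan(+16.711°) = -2.7636 ≤ −1 ⇒ polar day, h₀ = π.
Bracket: h₀ sin ϕ sin δ + cos ϕ cos δ sin h₀ = 3.1416×0.99415×0.28755 + 0.10800×0.95777×0.00000 = 0.898082 + 0.000000 = 0.898082.
Inverse-square distance factor (a/d)² = 1.0328² = 1.066676.
Q̄ = (S_0/π) × 1.066676 × [bracket] = (589/π) × 1.066676 × 0.898082 = 179.60 W/m².
Daily total = Q̄ × 24.66 h × 3600 s/h = 179.60 × 24.66 × 3600 / 10⁶ = 15.94 MJ/m².

15.9 MJ/m²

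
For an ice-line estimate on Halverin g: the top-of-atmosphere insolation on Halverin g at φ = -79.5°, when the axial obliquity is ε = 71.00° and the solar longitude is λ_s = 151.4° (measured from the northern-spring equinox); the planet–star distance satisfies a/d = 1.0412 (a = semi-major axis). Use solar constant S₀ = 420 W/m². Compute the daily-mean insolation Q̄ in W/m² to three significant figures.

Solar declination: sin δ = sin ε · sin λ_s = sin 71.00° × sin 151.4° = 0.45261, so δ = +26.911°.
cos H₀ = −tan(-79.5°) tan(+26.911°) = 2.7387 ≥ 1 ⇒ polar night, H₀ = 0 and Q̄ = 0.
Inverse-square distance factor (a/d)² = 1.0412² = 1.084097.

Q̄ ≈ 0.00 W/m²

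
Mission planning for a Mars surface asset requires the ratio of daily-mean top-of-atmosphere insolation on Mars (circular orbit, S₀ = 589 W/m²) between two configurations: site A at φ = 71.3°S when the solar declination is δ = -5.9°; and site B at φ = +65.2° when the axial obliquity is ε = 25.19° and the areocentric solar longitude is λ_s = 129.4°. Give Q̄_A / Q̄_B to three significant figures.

— Configuration A (φ=-71.3°):
cos H₀ = −tan(-71.3°) tan(-5.900°) = -0.3053, H₀ = 1.8811 rad.
Bracket: H₀ sin φ sin δ + cos φ cos δ sin H₀ = 1.8811×-0.94721×-0.10279 + 0.32061×0.99470×0.95225 = 0.183151 + 0.303683 = 0.486834.
Q̄ = (S₀/π) × [bracket] = (589/π) × 0.486834 = 91.274 W/m².
— Configuration B (φ=+65.2°):
sin δ = sin 25.19° × sin 129.4° = 0.32889, so δ = +19.202°.
cos H₀ = −tan(+65.2°) tan(+19.202°) = -0.7537, H₀ = 2.4245 rad.
Bracket: H₀ sin φ sin δ + cos φ cos δ sin H₀ = 2.4245×0.90778×0.32889 + 0.41945×0.94437×0.65720 = 0.723858 + 0.260327 = 0.984185.
Q̄ = (S₀/π) × [bracket] = (589/π) × 0.984185 = 184.52 W/m².
Ratio Q̄_A / Q̄_B = 91.274 / 184.52 = 0.4947.

Q̄_A / Q̄_B ≈ 0.495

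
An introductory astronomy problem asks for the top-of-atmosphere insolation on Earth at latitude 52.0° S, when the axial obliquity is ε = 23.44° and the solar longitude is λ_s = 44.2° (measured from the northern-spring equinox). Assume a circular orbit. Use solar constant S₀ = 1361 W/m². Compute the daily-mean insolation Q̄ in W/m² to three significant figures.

Q̄ ≈ 125 W/m²

Solar declination: sin δ = sin ε · sin λ_s = sin 23.44° × sin 44.2° = 0.27732, so δ = +16.101°.
cos H₀ = −tan(-52.0°) tan(+16.101°) = 0.3695, H₀ = 1.1924 rad.
Bracket: H₀ sin φ sin δ + cos φ cos δ sin H₀ = 1.1924×-0.78801×0.27732 + 0.61566×0.96078×0.92925 = -0.260576 + 0.549664 = 0.289088.
Q̄ = (S₀/π) × [bracket] = (1361/π) × 0.289088 = 125.2 W/m².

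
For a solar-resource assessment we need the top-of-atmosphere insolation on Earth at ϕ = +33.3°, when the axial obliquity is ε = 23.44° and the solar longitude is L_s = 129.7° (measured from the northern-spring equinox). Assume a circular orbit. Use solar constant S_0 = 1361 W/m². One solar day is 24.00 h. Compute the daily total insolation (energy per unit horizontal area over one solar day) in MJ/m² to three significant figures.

40.3 MJ/m²

Solar declination: sin δ = sin ε · sin L_s = sin 23.44° × sin 129.7° = 0.30606, so δ = +17.822°.
cos h₀ = −tan(+33.3°) tan(+17.822°) = -0.2112, h₀ = 1.7836 rad.
Bracket: h₀ sin ϕ sin δ + cos ϕ cos δ sin h₀ = 1.7836×0.54902×0.30606 + 0.83581×0.95201×0.97745 = 0.299704 + 0.777756 = 1.077460.
Q̄ = (S_0/π) × [bracket] = (1361/π) × 1.077460 = 466.78 W/m².
Daily total = Q̄ × 24.00 h × 3600 s/h = 466.78 × 24.00 × 3600 / 10⁶ = 40.33 MJ/m².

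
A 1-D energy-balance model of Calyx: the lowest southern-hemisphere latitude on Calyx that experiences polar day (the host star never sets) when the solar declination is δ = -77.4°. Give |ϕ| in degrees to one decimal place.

|ϕ| = 12.6°

Polar day requires cos h₀ = −tan ϕ tan δ ≤ −1, i.e. tan ϕ tan δ ≥ 1.
The boundary is |tan ϕ| · |tan δ| = 1, so |ϕ| = 90° − |δ| = 90° − 77.4° = 12.6° in the southern hemisphere.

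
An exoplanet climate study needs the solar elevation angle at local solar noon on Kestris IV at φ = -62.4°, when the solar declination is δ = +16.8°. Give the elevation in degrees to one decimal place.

At local noon the hour angle is zero, so the zenith angle equals |φ − δ| = |-62.4° − (+16.800°)| = 79.200°.
Elevation = 90° − 79.200° = 10.8°.

10.8°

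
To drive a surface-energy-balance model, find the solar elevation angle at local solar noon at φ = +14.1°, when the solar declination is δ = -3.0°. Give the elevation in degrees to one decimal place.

72.9°

At local noon the hour angle is zero, so the zenith angle equals |φ − δ| = |+14.1° − (-3.000°)| = 17.100°.
Elevation = 90° − 17.100° = 72.9°.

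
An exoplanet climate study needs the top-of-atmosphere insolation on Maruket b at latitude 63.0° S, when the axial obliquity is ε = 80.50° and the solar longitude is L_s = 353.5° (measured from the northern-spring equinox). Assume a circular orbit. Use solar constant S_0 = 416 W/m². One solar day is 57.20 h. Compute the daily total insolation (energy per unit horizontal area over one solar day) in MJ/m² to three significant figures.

16.9 MJ/m²

Solar declination: sin δ = sin ε · sin L_s = sin 80.50° × sin 353.5° = -0.11165, so δ = -6.410°.
cos h₀ = −tan(-63.0°) tan(-6.410°) = -0.2205, h₀ = 1.7931 rad.
Bracket: h₀ sin ϕ sin δ + cos ϕ cos δ sin h₀ = 1.7931×-0.89101×-0.11165 + 0.45399×0.99375×0.97539 = 0.178380 + 0.440050 = 0.618430.
Q̄ = (S_0/π) × [bracket] = (416/π) × 0.618430 = 81.891 W/m².
Daily total = Q̄ × 57.20 h × 3600 s/h = 81.891 × 57.20 × 3600 / 10⁶ = 16.86 MJ/m².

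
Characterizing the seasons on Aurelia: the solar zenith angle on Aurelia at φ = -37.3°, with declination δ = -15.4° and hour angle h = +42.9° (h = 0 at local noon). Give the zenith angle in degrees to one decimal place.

cos θ_z = sin φ sin δ + cos φ cos δ cos h = 0.160924 + 0.561796 = 0.722720.
θ_z = arccos(0.722720) = 43.7°.

θ_z = 43.7°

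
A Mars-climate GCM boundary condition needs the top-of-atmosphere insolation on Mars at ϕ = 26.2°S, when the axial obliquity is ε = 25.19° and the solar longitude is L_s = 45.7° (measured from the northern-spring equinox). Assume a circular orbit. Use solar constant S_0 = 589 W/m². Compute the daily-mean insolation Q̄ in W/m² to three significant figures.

Solar declination: sin δ = sin ε · sin L_s = sin 25.19° × sin 45.7° = 0.30461, so δ = +17.735°.
cos h₀ = −tan(-26.2°) tan(+17.735°) = 0.1574, h₀ = 1.4128 rad.
Bracket: h₀ sin ϕ sin δ + cos ϕ cos δ sin h₀ = 1.4128×-0.44151×0.30461 + 0.89726×0.95248×0.98754 = -0.190005 + 0.843974 = 0.653969.
Q̄ = (S_0/π) × [bracket] = (589/π) × 0.653969 = 122.6 W/m².

Q̄ ≈ 123 W/m²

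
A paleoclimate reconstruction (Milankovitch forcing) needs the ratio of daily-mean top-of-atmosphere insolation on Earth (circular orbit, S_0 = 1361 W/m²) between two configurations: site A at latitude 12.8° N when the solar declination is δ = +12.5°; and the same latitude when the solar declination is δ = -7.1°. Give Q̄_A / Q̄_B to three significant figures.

— Configuration A (ϕ=+12.8°):
cos h₀ = −tan(+12.8°) tan(+12.500°) = -0.0504, h₀ = 1.6212 rad.
Bracket: h₀ sin ϕ sin δ + cos ϕ cos δ sin h₀ = 1.6212×0.22155×0.21644 + 0.97515×0.97630×0.99873 = 0.077740 + 0.950830 = 1.028570.
Q̄ = (S_0/π) × [bracket] = (1361/π) × 1.028570 = 445.60 W/m².
— Configuration B (ϕ=+12.8°):
cos h₀ = −tan(+12.8°) tan(-7.100°) = 0.0283, h₀ = 1.5425 rad.
Bracket: h₀ sin ϕ sin δ + cos ϕ cos δ sin h₀ = 1.5425×0.22155×-0.12360 + 0.97515×0.99233×0.99960 = -0.042239 + 0.967284 = 0.925045.
Q̄ = (S_0/π) × [bracket] = (1361/π) × 0.925045 = 400.75 W/m².
Ratio Q̄_A / Q̄_B = 445.60 / 400.75 = 1.112.

Q̄_A / Q̄_B ≈ 1.11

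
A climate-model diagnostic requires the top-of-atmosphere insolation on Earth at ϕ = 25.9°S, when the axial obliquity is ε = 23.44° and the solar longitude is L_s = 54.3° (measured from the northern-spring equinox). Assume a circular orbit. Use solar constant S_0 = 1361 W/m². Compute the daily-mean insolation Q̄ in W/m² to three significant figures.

Q̄ ≈ 278 W/m²

Solar declination: sin δ = sin ε · sin L_s = sin 23.44° × sin 54.3° = 0.32304, so δ = +18.847°.
cos h₀ = −tan(-25.9°) tan(+18.847°) = 0.1657, h₀ = 1.4043 rad.
Bracket: h₀ sin ϕ sin δ + cos ϕ cos δ sin h₀ = 1.4043×-0.43680×0.32304 + 0.89956×0.94639×0.98617 = -0.198152 + 0.839561 = 0.641409.
Q̄ = (S_0/π) × [bracket] = (1361/π) × 0.641409 = 277.9 W/m².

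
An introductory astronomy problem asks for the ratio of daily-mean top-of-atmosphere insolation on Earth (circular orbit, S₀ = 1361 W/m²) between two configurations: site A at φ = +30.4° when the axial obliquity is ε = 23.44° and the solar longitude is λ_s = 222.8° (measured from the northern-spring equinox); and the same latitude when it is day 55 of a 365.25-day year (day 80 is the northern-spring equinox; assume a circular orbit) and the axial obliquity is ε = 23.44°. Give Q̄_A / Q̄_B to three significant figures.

Q̄_A / Q̄_B ≈ 0.867

— Configuration A (φ=+30.4°):
Solar declination: sin δ = sin ε · sin λ_s = sin 23.44° × sin 222.8° = -0.27027, so δ = -15.681°.
cos H₀ = −tan(+30.4°) tan(-15.681°) = 0.1647, H₀ = 1.4053 rad.
Bracket: H₀ sin φ sin δ + cos φ cos δ sin H₀ = 1.4053×0.50603×-0.27027 + 0.86251×0.96278×0.98634 = -0.192195 + 0.819064 = 0.626869.
Q̄ = (S₀/π) × [bracket] = (1361/π) × 0.626869 = 271.57 W/m².
— Configuration B (φ=+30.4°):
Solar longitude: λ_s = 360° × (55 − 80)/365.25 = -24.641°, i.e. -24.641° + 360° = 335.359°.
sin δ = sin 23.44° × sin 335.359° = -0.16585, so δ = -9.547°.
cos H₀ = −tan(+30.4°) tan(-9.547°) = 0.0987, H₀ = 1.4720 rad.
Bracket: H₀ sin φ sin δ + cos φ cos δ sin H₀ = 1.4720×0.50603×-0.16585 + 0.86251×0.98615×0.99512 = -0.123538 + 0.846413 = 0.722875.
Q̄ = (S₀/π) × [bracket] = (1361/π) × 0.722875 = 313.16 W/m².
Ratio Q̄_A / Q̄_B = 271.57 / 313.16 = 0.8672.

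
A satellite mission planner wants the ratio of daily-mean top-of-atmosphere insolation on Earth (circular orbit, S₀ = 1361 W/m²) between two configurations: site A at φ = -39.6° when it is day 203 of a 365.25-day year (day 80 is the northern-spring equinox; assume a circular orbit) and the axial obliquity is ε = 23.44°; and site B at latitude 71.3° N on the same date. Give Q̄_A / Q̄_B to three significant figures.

— Configuration A (φ=-39.6°):
Solar longitude: λ_s = 360° × (203 − 80)/365.25 = 121.232°.
sin δ = sin 23.44° × sin 121.232° = 0.34014, so δ = +19.885°.
cos H₀ = −tan(-39.6°) tan(+19.885°) = 0.2992, H₀ = 1.2669 rad.
Bracket: H₀ sin φ sin δ + cos φ cos δ sin H₀ = 1.2669×-0.63742×0.34014 + 0.77051×0.94038×0.95418 = -0.274679 + 0.691372 = 0.416693.
Q̄ = (S₀/π) × [bracket] = (1361/π) × 0.416693 = 180.52 W/m².
— Configuration B (φ=+71.3°):
cos H₀ = −tan(+71.3°) tan(+19.885°) = -1.0686 ≤ −1 ⇒ polar day, H₀ = π.
Bracket: H₀ sin φ sin δ + cos φ cos δ sin H₀ = 3.1416×0.94721×0.34014 + 0.32061×0.94038×0.00000 = 1.012173 + 0.000000 = 1.012173.
Q̄ = (S₀/π) × [bracket] = (1361/π) × 1.012173 = 438.49 W/m².
Ratio Q̄_A / Q̄_B = 180.52 / 438.49 = 0.4117.

Q̄_A / Q̄_B ≈ 0.412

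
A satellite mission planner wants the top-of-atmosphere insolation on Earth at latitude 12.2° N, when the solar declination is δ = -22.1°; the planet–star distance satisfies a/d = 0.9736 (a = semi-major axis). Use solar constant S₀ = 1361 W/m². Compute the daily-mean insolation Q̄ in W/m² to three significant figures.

cos H₀ = −tan(+12.2°) tan(-22.100°) = 0.0878, H₀ = 1.4829 rad.
Bracket: H₀ sin φ sin δ + cos φ cos δ sin H₀ = 1.4829×0.21132×-0.37622 + 0.97742×0.92653×0.99614 = -0.117895 + 0.902113 = 0.784218.
Inverse-square distance factor (a/d)² = 0.9736² = 0.947897.
Q̄ = (S₀/π) × 0.947897 × [bracket] = (1361/π) × 0.947897 × 0.784218 = 322.0 W/m².

Q̄ ≈ 322 W/m²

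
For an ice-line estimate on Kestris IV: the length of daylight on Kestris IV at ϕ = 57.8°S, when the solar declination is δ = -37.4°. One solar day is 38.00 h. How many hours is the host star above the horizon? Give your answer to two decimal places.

Sunrise equation: cos h₀ = −tan ϕ · tan δ = -1.2141 ≤ −1, so the host star never sets (polar day) and h₀ = π.
Daylight = 2h₀/(2π) × 38.00 h = (3.1416/π) × 38.00 = 38.00 h.

38.00 h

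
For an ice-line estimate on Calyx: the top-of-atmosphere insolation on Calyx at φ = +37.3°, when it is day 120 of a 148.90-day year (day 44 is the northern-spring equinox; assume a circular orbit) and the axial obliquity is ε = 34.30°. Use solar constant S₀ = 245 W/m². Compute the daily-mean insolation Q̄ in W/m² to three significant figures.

Solar longitude: λ_s = 360° × (120 − 44)/148.90 = 183.747°.
sin δ = sin 34.30° × sin 183.747° = -0.03683, so δ = -2.111°.
cos H₀ = −tan(+37.3°) tan(-2.111°) = 0.0281, H₀ = 1.5427 rad.
Bracket: H₀ sin φ sin δ + cos φ cos δ sin H₀ = 1.5427×0.60599×-0.03683 + 0.79547×0.99932×0.99961 = -0.034431 + 0.794619 = 0.760188.
Q̄ = (S₀/π) × [bracket] = (245/π) × 0.760188 = 59.28 W/m².

Q̄ ≈ 59.3 W/m²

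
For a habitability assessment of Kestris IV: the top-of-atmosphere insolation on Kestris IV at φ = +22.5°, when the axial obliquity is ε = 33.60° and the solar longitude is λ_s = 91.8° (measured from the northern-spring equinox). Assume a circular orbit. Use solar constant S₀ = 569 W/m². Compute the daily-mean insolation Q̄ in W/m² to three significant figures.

Solar declination: sin δ = sin ε · sin λ_s = sin 33.60° × sin 91.8° = 0.55312, so δ = +33.581°.
cos H₀ = −tan(+22.5°) tan(+33.581°) = -0.2750, H₀ = 1.8494 rad.
Bracket: H₀ sin φ sin δ + cos φ cos δ sin H₀ = 1.8494×0.38268×0.55312 + 0.92388×0.83310×0.96144 = 0.391459 + 0.740005 = 1.131464.
Q̄ = (S₀/π) × [bracket] = (569/π) × 1.131464 = 204.9 W/m².

Q̄ ≈ 205 W/m²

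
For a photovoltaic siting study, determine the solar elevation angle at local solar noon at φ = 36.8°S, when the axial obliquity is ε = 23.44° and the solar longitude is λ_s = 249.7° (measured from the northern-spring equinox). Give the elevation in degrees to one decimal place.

75.1°

Solar declination: sin δ = sin ε · sin λ_s = sin 23.44° × sin 249.7° = -0.37308, so δ = -21.906°.
At local noon the hour angle is zero, so the zenith angle equals |φ − δ| = |-36.8° − (-21.906°)| = 14.894°.
Elevation = 90° − 14.894° = 75.1°.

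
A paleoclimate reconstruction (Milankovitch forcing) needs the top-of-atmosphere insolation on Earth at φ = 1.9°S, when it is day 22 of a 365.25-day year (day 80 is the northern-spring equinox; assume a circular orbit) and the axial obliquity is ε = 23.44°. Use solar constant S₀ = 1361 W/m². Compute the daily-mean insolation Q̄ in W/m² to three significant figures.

Solar longitude: λ_s = 360° × (22 − 80)/365.25 = -57.166°, i.e. -57.166° + 360° = 302.834°.
sin δ = sin 23.44° × sin 302.834° = -0.33424, so δ = -19.526°.
cos H₀ = −tan(-1.9°) tan(-19.526°) = -0.0118, H₀ = 1.5826 rad.
Bracket: H₀ sin φ sin δ + cos φ cos δ sin H₀ = 1.5826×-0.03316×-0.33424 + 0.99945×0.94249×0.99993 = 0.017541 + 0.941906 = 0.959447.
Q̄ = (S₀/π) × [bracket] = (1361/π) × 0.959447 = 415.7 W/m².

Q̄ ≈ 416 W/m²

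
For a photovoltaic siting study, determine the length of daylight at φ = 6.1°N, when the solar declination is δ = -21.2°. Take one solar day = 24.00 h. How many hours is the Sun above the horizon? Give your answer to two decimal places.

cos H₀ = −tan φ · tan δ = −tan(+6.1°) × tan(-21.200°) = 0.0415, so H₀ = 1.5293 rad = 87.62°.
Daylight = 2H₀/(2π) × 24.00 h = (1.5293/π) × 24.00 = 11.68 h.

11.68 h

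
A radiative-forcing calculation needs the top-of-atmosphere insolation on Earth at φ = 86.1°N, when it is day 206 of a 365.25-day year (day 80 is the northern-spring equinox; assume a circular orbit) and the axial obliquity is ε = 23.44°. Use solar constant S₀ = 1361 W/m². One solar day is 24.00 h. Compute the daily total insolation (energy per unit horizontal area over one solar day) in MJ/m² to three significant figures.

38.6 MJ/m²

Solar longitude: λ_s = 360° × (206 − 80)/365.25 = 124.189°.
sin δ = sin 23.44° × sin 124.189° = 0.32905, so δ = +19.211°.
cos H₀ = −tan(+86.1°) tan(+19.211°) = -5.1113 ≤ −1 ⇒ polar day, H₀ = π.
Bracket: H₀ sin φ sin δ + cos φ cos δ sin H₀ = 3.1416×0.99768×0.32905 + 0.06802×0.94431×0.00000 = 1.031345 + 0.000000 = 1.031345.
Q̄ = (S₀/π) × [bracket] = (1361/π) × 1.031345 = 446.80 W/m².
Daily total = Q̄ × 24.00 h × 3600 s/h = 446.80 × 24.00 × 3600 / 10⁶ = 38.60 MJ/m².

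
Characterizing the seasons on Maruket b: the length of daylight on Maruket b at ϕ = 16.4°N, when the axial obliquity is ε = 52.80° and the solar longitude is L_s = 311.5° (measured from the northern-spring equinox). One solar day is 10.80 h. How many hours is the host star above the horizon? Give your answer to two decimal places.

Solar declination: sin δ = sin ε · sin L_s = sin 52.80° × sin 311.5° = -0.59657, so δ = -36.624°.
cos h₀ = −tan ϕ · tan δ = −tan(+16.4°) × tan(-36.624°) = 0.2188, so h₀ = 1.3502 rad = 77.36°.
Daylight = 2h₀/(2π) × 10.80 h = (1.3502/π) × 10.80 = 4.64 h.

4.64 h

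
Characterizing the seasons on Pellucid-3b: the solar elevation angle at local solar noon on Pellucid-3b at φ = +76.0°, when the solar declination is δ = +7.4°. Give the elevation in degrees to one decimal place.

21.4°

At local noon the hour angle is zero, so the zenith angle equals |φ − δ| = |+76.0° − (+7.400°)| = 68.600°.
Elevation = 90° − 68.600° = 21.4°.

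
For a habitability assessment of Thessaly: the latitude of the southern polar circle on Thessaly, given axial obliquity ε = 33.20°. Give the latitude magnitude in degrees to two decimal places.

56.80°

The polar circle is the lowest latitude that experiences at least one full rotation of continuous darkness at the northern-summer solstice; it lies at |ϕ| = 90° − ε = 90° − 33.20° = 56.80°.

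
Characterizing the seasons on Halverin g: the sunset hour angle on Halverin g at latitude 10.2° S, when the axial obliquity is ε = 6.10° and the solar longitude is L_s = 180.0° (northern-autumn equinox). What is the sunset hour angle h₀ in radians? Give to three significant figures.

Solar declination: sin δ = sin ε · sin L_s = sin 6.10° × sin 180.0° = 0.00000, so δ = +0.000°.
cos h₀ = −tan ϕ · tan δ = −tan(-10.2°) × tan(+0.000°) = 0.0000, so h₀ = 1.5708 rad = 90.00°.

h₀ = 1.57 rad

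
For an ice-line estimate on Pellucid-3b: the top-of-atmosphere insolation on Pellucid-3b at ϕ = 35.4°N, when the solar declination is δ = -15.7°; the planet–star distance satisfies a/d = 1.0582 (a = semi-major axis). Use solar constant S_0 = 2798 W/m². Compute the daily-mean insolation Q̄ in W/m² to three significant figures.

Q̄ ≈ 553 W/m²

cos h₀ = −tan(+35.4°) tan(-15.700°) = 0.1998, h₀ = 1.3697 rad.
Bracket: h₀ sin ϕ sin δ + cos ϕ cos δ sin h₀ = 1.3697×0.57928×-0.27060 + 0.81513×0.96269×0.97985 = -0.214705 + 0.768905 = 0.554200.
Inverse-square distance factor (a/d)² = 1.0582² = 1.119787.
Q̄ = (S_0/π) × 1.119787 × [bracket] = (2798/π) × 1.119787 × 0.554200 = 552.7 W/m².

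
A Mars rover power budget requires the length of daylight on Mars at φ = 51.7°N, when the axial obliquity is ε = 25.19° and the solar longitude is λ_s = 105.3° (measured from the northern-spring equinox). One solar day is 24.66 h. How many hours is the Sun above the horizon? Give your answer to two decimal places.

17.09 h

Solar declination: sin δ = sin ε · sin λ_s = sin 25.19° × sin 105.3° = 0.41054, so δ = +24.239°.
cos H₀ = −tan φ · tan δ = −tan(+51.7°) × tan(+24.239°) = -0.5701, so H₀ = 2.1774 rad = 124.76°.
Daylight = 2H₀/(2π) × 24.66 h = (2.1774/π) × 24.66 = 17.09 h.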